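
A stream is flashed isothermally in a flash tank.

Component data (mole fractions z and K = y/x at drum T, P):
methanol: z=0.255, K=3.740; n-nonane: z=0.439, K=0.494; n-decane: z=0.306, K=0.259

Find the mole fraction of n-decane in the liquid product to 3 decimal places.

Iterate (Newton) starting at ψ = 0.5:
  ψ = 0.500: g = -0.3628, g' = -0.966 → ψ = 0.125
  ψ = 0.125: g = 0.0340, g' = -1.396 → ψ = 0.149
  ψ = 0.149: g = 0.0011, g' = -1.309 → ψ = 0.150
Converged at ψ = 0.150.
Compositions from xᵢ = zᵢ/(1+ψ(Kᵢ−1)), yᵢ = Kᵢxᵢ:
  methanol: x = 0.181, y = 0.676
  n-nonane: x = 0.475, y = 0.235
  n-decane: x = 0.344, y = 0.089

x_n-decane = 0.344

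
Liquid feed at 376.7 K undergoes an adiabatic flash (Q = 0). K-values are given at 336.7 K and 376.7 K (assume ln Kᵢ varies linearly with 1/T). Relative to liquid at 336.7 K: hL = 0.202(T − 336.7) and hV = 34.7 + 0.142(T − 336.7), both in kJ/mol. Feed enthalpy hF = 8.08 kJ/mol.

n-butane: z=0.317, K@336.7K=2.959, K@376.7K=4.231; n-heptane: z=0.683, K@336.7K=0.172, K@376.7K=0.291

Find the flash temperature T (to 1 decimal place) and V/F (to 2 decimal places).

Adiabatic flash: solve Rachford–Rice at each trial T, then check hF = ψ·hV(T) + (1−ψ)·hL(T).
  T = 336.7 K: K = (2.959, 0.172), RR gives ψ = 0.034, H_out = 1.187 kJ/mol
  T = 376.7 K: K = (4.231, 0.291), RR gives ψ = 0.236, H_out = 15.694 kJ/mol
  T = 356.7 K: K = (3.574, 0.227), RR gives ψ = 0.145, H_out = 8.890 kJ/mol
  T = 346.7 K: K = (3.261, 0.198), RR gives ψ = 0.093, H_out = 5.204 kJ/mol
  T = 351.7 K: K = (3.416, 0.212), RR gives ψ = 0.120, H_out = 7.080 kJ/mol
  T = 354.2 K: K = (3.495, 0.220), RR gives ψ = 0.132, H_out = 7.992 kJ/mol
  T = 355.4 K: K = (3.533, 0.223), RR gives ψ = 0.138, H_out = 8.425 kJ/mol
Linear interpolation between T = 354.2 (H_out = 7.992) and T = 355.4 (H_out = 8.425) on hF = 8.08 gives T ≈ 354.4 K, at which ψ = 0.13.

T = 354.4 K, V/F = 0.13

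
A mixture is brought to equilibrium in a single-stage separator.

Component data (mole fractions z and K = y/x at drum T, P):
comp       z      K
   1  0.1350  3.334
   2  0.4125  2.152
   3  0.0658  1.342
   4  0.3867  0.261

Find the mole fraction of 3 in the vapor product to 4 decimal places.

Rachford–Rice: g(ψ) = Σ zᵢ(Kᵢ−1)/(1+ψ(Kᵢ−1)) = 0.
Check two-phase: ΣzᵢKᵢ = 1.5270 > 1 and Σzᵢ/Kᵢ = 1.7628 > 1, so g(0) = 0.5270 > 0 and g(1) = -0.7628 < 0.
Newton iteration, ψ⁰ = 0.4:
  ψ = 0.4000: g = 0.10236, g' = -0.8848 → ψ = 0.5157
  ψ = 0.5157: g = -0.00151, g' = -0.9238 → ψ = 0.5140
Converged at ψ = 0.5140.
Compositions from xᵢ = zᵢ/(1+ψ(Kᵢ−1)), yᵢ = Kᵢxᵢ:
  1: x = 0.0614, y = 0.2046
  2: x = 0.2591, y = 0.5575
  3: x = 0.0560, y = 0.0751
  4: x = 0.6236, y = 0.1628

y_3 = 0.0751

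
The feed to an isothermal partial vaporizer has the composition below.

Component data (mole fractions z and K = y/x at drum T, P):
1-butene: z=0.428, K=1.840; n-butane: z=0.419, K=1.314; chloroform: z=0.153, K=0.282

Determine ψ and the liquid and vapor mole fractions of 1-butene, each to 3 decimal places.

Let ψ = V/F and solve Σ zᵢ(Kᵢ−1)/(1+ψ(Kᵢ−1)) = 0.
Check two-phase: ΣzᵢKᵢ = 1.381 > 1 and Σzᵢ/Kᵢ = 1.094 > 1, so g(0) = 0.381 > 0 and g(1) = -0.094 < 0.
Newton iteration, ψ⁰ = 0.65:
  ψ = 0.650: g = 0.1358, g' = -0.432 → ψ = 0.964
  ψ = 0.964: g = -0.0575, g' = -0.950 → ψ = 0.904
  ψ = 0.904: g = -0.0061, g' = -0.763 → ψ = 0.896
Converged at ψ = 0.896.
Compositions from xᵢ = zᵢ/(1+ψ(Kᵢ−1)), yᵢ = Kᵢxᵢ:
  1-butene: x = 0.244, y = 0.449
  n-butane: x = 0.327, y = 0.430
  chloroform: x = 0.429, y = 0.121

ψ = 0.896, x_1-butene = 0.244, y_1-butene = 0.449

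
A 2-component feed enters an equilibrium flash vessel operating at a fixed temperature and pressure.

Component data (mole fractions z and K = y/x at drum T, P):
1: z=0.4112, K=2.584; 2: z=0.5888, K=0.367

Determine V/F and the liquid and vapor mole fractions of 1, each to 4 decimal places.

Newton iteration, V/F⁰ = 0.5:
  V/F = 0.5000: g = -0.18183, g' = -0.8263 → V/F = 0.2799
  V/F = 0.2799: g = -0.00174, g' = -0.8437 → V/F = 0.2779
Converged at V/F = 0.2779.
Compositions from xᵢ = zᵢ/(1+V/F(Kᵢ−1)), yᵢ = Kᵢxᵢ:
  1: x = 0.2855, y = 0.7378
  2: x = 0.7145, y = 0.2622

V/F = 0.2779, x_1 = 0.2855, y_1 = 0.7378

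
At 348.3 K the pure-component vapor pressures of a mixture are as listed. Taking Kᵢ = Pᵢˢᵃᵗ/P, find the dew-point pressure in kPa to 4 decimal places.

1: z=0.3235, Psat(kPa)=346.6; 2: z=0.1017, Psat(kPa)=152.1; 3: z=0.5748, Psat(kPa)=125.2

At the dew point ψ → 1, so Σzᵢ/Kᵢ = 1 with Kᵢ = Pᵢˢᵃᵗ/P ⇒ 1/P = Σzᵢ/Pᵢˢᵃᵗ.
1/P = 0.3235/346.6 + 0.1017/152.1 + 0.5748/125.2 = 0.0061930 ⇒ P = 161.4714 kPa

Pdew = 161.4714 kPa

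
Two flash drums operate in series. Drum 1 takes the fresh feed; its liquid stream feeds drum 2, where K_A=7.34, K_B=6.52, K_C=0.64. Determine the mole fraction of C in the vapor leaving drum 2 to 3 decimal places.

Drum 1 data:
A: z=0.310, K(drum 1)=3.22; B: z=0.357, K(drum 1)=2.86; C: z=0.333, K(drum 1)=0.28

Drum 1:
Material balance + equilibrium reduce to Σ zᵢ(Kᵢ−1)/(1+ψ₁(Kᵢ−1)) = 0.
Feasibility: ΣzᵢKᵢ = 2.112, Σzᵢ/Kᵢ = 1.410 — both > 1, two phases present.
Newton iteration, ψ₁⁰ = 0.5:
  ψ₁ = 0.500: g = 0.2956, g' = -1.096 → ψ₁ = 0.770
  ψ₁ = 0.770: g = -0.0106, g' = -1.286 → ψ₁ = 0.761
Converged at ψ₁ = 0.761.
Drum-1 compositions:
  A: x = 0.115, y = 0.371
  B: x = 0.148, y = 0.423
  C: x = 0.737, y = 0.206
Drum-2 feed = drum-1 liquid: z₂ = (0.1152, 0.1478, 0.7370).
Drum 2:
Rachford–Rice: g(ψ₂) = Σ zᵢ(Kᵢ−1)/(1+ψ₂(Kᵢ−1)) = 0.
Check two-phase: ΣzᵢKᵢ = 2.281 > 1 and Σzᵢ/Kᵢ = 1.190 > 1, so g(0) = 1.281 > 0 and g(1) = -0.190 < 0.
Newton iteration, ψ₂⁰ = 0.5:
  ψ₂ = 0.500: g = 0.0686, g' = -0.727 → ψ₂ = 0.594
  ψ₂ = 0.594: g = 0.0062, g' = -0.604 → ψ₂ = 0.605
Converged at ψ₂ = 0.605.
  A: x = 0.024, y = 0.175
  B: x = 0.034, y = 0.222
  C: x = 0.942, y = 0.603

y_C (drum 2) = 0.603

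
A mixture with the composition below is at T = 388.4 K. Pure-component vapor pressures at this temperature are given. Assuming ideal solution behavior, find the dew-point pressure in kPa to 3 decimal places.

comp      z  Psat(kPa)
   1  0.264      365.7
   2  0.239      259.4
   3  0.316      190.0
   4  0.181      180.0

At the dew point ψ → 1, so Σzᵢ/Kᵢ = 1 with Kᵢ = Pᵢˢᵃᵗ/P ⇒ 1/P = Σzᵢ/Pᵢˢᵃᵗ.
1/P = 0.264/365.7 + 0.239/259.4 + 0.316/190.0 + 0.181/180.0 = 0.004312 ⇒ P = 231.912 kPa

Pdew = 231.912 kPa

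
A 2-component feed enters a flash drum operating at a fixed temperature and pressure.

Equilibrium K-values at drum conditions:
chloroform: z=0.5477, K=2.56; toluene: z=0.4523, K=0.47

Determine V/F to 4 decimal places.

V/F = 0.7435

Newton–Raphson from V/F = 0.5:
  V/F = 0.5000: g = 0.15386, g' = -0.6559 → V/F = 0.7346
  V/F = 0.7346: g = 0.00560, g' = -0.6301 → V/F = 0.7435
Converged at V/F = 0.7435.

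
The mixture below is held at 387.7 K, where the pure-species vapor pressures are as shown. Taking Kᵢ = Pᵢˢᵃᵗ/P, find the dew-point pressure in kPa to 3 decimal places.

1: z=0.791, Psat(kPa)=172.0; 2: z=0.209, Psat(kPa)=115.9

Pdew = 156.198 kPa

At the dew point ψ → 1, so Σzᵢ/Kᵢ = 1 with Kᵢ = Pᵢˢᵃᵗ/P ⇒ 1/P = Σzᵢ/Pᵢˢᵃᵗ.
1/P = 0.791/172.0 + 0.209/115.9 = 0.006402 ⇒ P = 156.198 kPa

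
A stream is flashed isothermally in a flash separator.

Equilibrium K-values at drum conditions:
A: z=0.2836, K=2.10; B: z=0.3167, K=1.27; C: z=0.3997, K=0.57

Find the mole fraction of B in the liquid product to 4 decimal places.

x_B = 0.2659

Material balance + equilibrium reduce to Σ zᵢ(Kᵢ−1)/(1+ψ(Kᵢ−1)) = 0.
Feasibility: ΣzᵢKᵢ = 1.2256, Σzᵢ/Kᵢ = 1.0856 — both > 1, two phases present.
Newton–Raphson from ψ = 0.44:
  ψ = 0.4400: g = 0.07467, g' = -0.2867 → ψ = 0.7005
  ψ = 0.7005: g = 0.00216, g' = -0.2771 → ψ = 0.7082
Converged at ψ = 0.7082.
Compositions from xᵢ = zᵢ/(1+ψ(Kᵢ−1)), yᵢ = Kᵢxᵢ:
  A: x = 0.1594, y = 0.3348
  B: x = 0.2659, y = 0.3376
  C: x = 0.5747, y = 0.3276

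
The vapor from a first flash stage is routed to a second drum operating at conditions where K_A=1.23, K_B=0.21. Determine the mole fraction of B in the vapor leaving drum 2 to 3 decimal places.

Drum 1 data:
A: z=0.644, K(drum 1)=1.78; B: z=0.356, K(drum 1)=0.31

y_B (drum 2) = 0.047

Drum 1:
Let ψ₁ = V/F and solve Σ zᵢ(Kᵢ−1)/(1+ψ₁(Kᵢ−1)) = 0.
g(0) = ΣzᵢKᵢ − 1 = 0.257 and g(1) = 1 − Σzᵢ/Kᵢ = -0.510, so a root lies in (0, 1).
Binary case is linear: z₁(K₁−1)(1+ψ₁(K₂−1)) + z₂(K₂−1)(1+ψ₁(K₁−1)) = 0
⇒ ψ₁ = [z₁(K₁−1)+z₂(K₂−1)] / [−(K₁−1)(K₂−1)] = 0.2567/0.5382 = 0.477
Drum-1 compositions:
  A: x = 0.469, y = 0.836
  B: x = 0.531, y = 0.164
Drum-2 feed = drum-1 vapor: z₂ = (0.8355, 0.1645).
Drum 2:
Let ψ₂ = V/F and solve Σ zᵢ(Kᵢ−1)/(1+ψ₂(Kᵢ−1)) = 0.
Feasibility: ΣzᵢKᵢ = 1.062, Σzᵢ/Kᵢ = 1.463 — both > 1, two phases present.
Newton–Raphson from ψ₂ = 0.5:
  ψ₂ = 0.500: g = -0.0424, g' = -0.316 → ψ₂ = 0.366
  ψ₂ = 0.366: g = -0.0055, g' = -0.241 → ψ₂ = 0.343
  ψ₂ = 0.343: g = -0.0001, g' = -0.231 → ψ₂ = 0.342
Converged at ψ₂ = 0.342.
  A: x = 0.775, y = 0.953
  B: x = 0.225, y = 0.047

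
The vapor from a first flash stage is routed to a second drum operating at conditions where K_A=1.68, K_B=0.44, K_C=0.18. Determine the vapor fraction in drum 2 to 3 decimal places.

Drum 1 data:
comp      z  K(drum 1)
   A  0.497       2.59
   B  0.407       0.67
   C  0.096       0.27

Drum 1:
Material balance + equilibrium reduce to Σ zᵢ(Kᵢ−1)/(1+ψ₁(Kᵢ−1)) = 0.
Feasibility: ΣzᵢKᵢ = 1.586, Σzᵢ/Kᵢ = 1.155 — both > 1, two phases present.
Newton–Raphson from ψ₁ = 0.5:
  ψ₁ = 0.500: g = 0.1690, g' = -0.580 → ψ₁ = 0.791
  ψ₁ = 0.791: g = 0.0023, g' = -0.614 → ψ₁ = 0.795
Converged at ψ₁ = 0.795.
Drum-1 compositions:
  A: x = 0.220, y = 0.569
  B: x = 0.552, y = 0.370
  C: x = 0.229, y = 0.062
Drum-2 feed = drum-1 vapor: z₂ = (0.5686, 0.3697, 0.0618).
Drum 2:
Let ψ₂ = V/F and solve Σ zᵢ(Kᵢ−1)/(1+ψ₂(Kᵢ−1)) = 0.
Feasibility: ΣzᵢKᵢ = 1.129, Σzᵢ/Kᵢ = 1.522 — both > 1, two phases present.
Iterate (Newton) starting at ψ₂ = 0.35:
  ψ₂ = 0.350: g = -0.0162, g' = -0.433 → ψ₂ = 0.313
  ψ₂ = 0.313: g = -0.0002, g' = -0.424 → ψ₂ = 0.312
Converged at ψ₂ = 0.312.
  A: x = 0.469, y = 0.788
  B: x = 0.448, y = 0.197
  C: x = 0.083, y = 0.015

V/F (drum 2) = 0.312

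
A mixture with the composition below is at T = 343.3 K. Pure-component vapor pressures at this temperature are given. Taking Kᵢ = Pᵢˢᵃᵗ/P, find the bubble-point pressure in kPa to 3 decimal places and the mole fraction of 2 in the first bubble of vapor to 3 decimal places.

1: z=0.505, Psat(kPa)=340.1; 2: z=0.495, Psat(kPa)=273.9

Pbub = 307.331 kPa, y_2 = 0.441

At the bubble point ψ → 0, so ΣzᵢKᵢ = 1 with Kᵢ = Pᵢˢᵃᵗ/P ⇒ P = ΣzᵢPᵢˢᵃᵗ.
P = 0.505·340.1 + 0.495·273.9 = 307.331 kPa
yᵢ = zᵢPᵢˢᵃᵗ/P ⇒ y_2 = 0.495·273.9/307.331 = 0.441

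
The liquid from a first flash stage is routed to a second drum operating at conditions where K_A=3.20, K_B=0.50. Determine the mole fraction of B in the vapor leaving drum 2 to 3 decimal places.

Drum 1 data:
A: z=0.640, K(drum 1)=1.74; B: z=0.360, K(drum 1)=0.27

Drum 1:
Newton–Raphson from ψ₁ = 0.5:
  ψ₁ = 0.500: g = -0.0682, g' = -0.662 → ψ₁ = 0.397
  ψ₁ = 0.397: g = -0.0040, g' = -0.590 → ψ₁ = 0.390
Converged at ψ₁ = 0.390.
Drum-1 compositions:
  A: x = 0.497, y = 0.864
  B: x = 0.503, y = 0.136
Drum-2 feed = drum-1 liquid: z₂ = (0.4966, 0.5034).
Drum 2:
Rachford–Rice: g(ψ₂) = Σ zᵢ(Kᵢ−1)/(1+ψ₂(Kᵢ−1)) = 0.
Feasibility: ΣzᵢKᵢ = 1.841, Σzᵢ/Kᵢ = 1.162 — both > 1, two phases present.
Binary case is linear: z₁(K₁−1)(1+ψ₂(K₂−1)) + z₂(K₂−1)(1+ψ₂(K₁−1)) = 0
⇒ ψ₂ = [z₁(K₁−1)+z₂(K₂−1)] / [−(K₁−1)(K₂−1)] = 0.8408/1.1000 = 0.764
  A: x = 0.185, y = 0.593
  B: x = 0.815, y = 0.407

y_B (drum 2) = 0.407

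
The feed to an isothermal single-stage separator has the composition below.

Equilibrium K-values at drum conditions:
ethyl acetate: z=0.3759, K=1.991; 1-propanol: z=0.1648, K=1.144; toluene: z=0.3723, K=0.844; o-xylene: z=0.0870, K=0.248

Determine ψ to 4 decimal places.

Let ψ = V/F and solve Σ zᵢ(Kᵢ−1)/(1+ψ(Kᵢ−1)) = 0.
Feasibility: ΣzᵢKᵢ = 1.2727, Σzᵢ/Kᵢ = 1.1248 — both > 1, two phases present.
Newton–Raphson from ψ = 0.5:
  ψ = 0.5000: g = 0.10339, g' = -0.3050 → ψ = 0.8389
  ψ = 0.8389: g = -0.01949, g' = -0.4859 → ψ = 0.7988
  ψ = 0.7988: g = -0.00100, g' = -0.4382 → ψ = 0.7965
Converged at ψ = 0.7965.

ψ = 0.7965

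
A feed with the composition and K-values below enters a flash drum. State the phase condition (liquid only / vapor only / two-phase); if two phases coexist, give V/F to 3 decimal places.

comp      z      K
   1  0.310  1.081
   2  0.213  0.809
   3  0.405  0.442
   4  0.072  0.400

ΣzᵢKᵢ = 0.715; Σzᵢ/Kᵢ = 1.646.
Since ΣzᵢKᵢ < 1 the mixture is below its bubble point — single liquid phase.

liquid only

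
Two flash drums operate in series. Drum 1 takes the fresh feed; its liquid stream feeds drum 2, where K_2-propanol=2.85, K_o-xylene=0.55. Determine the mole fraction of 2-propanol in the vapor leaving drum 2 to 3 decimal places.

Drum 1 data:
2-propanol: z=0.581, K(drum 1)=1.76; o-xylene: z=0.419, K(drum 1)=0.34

Drum 1:
Rachford–Rice: g(ψ₁) = Σ zᵢ(Kᵢ−1)/(1+ψ₁(Kᵢ−1)) = 0.
g(0) = ΣzᵢKᵢ − 1 = 0.165 and g(1) = 1 − Σzᵢ/Kᵢ = -0.562, so a root lies in (0, 1).
Binary case is linear: z₁(K₁−1)(1+ψ₁(K₂−1)) + z₂(K₂−1)(1+ψ₁(K₁−1)) = 0
⇒ ψ₁ = [z₁(K₁−1)+z₂(K₂−1)] / [−(K₁−1)(K₂−1)] = 0.1650/0.5016 = 0.329
Drum-1 compositions:
  2-propanol: x = 0.465, y = 0.818
  o-xylene: x = 0.535, y = 0.182
Drum-2 feed = drum-1 liquid: z₂ = (0.4648, 0.5352).
Drum 2:
Iterate (Newton) starting at ψ₂ = 0.5:
  ψ₂ = 0.500: g = 0.1359, g' = -0.610 → ψ₂ = 0.723
  ψ₂ = 0.723: g = 0.0109, g' = -0.529 → ψ₂ = 0.744
Converged at ψ₂ = 0.744.
  2-propanol: x = 0.196, y = 0.558
  o-xylene: x = 0.804, y = 0.442

y_2-propanol (drum 2) = 0.558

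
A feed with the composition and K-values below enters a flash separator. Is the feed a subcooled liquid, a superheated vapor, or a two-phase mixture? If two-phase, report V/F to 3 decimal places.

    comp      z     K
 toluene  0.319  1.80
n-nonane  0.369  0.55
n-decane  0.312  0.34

ΣzᵢKᵢ = 0.883; Σzᵢ/Kᵢ = 1.766.
Since ΣzᵢKᵢ < 1 the mixture is below its bubble point — single liquid phase.

subcooled liquid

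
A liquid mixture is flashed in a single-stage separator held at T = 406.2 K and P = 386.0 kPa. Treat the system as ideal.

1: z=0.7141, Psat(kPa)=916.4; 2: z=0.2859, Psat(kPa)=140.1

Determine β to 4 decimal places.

β = 0.9129

Raoult's law: Kᵢ = Pᵢˢᵃᵗ/P = Pᵢˢᵃᵗ/386.0.
  K_1 = 916.4/386.0 = 2.374093, K_2 = 140.1/386.0 = 0.362953
Binary case is linear: z₁(K₁−1)(1+β(K₂−1)) + z₂(K₂−1)(1+β(K₁−1)) = 0
⇒ β = [z₁(K₁−1)+z₂(K₂−1)] / [−(K₁−1)(K₂−1)] = 0.79911/0.87536 = 0.9129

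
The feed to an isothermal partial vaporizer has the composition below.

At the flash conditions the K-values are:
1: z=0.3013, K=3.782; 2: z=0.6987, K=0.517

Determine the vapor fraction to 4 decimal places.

Let ψ = V/F and solve Σ zᵢ(Kᵢ−1)/(1+ψ(Kᵢ−1)) = 0.
Check two-phase: ΣzᵢKᵢ = 1.5007 > 1 and Σzᵢ/Kᵢ = 1.4311 > 1, so g(0) = 0.5007 > 0 and g(1) = -0.4311 < 0.
Binary case is linear: z₁(K₁−1)(1+ψ(K₂−1)) + z₂(K₂−1)(1+ψ(K₁−1)) = 0
⇒ ψ = [z₁(K₁−1)+z₂(K₂−1)] / [−(K₁−1)(K₂−1)] = 0.50074/1.34371 = 0.3727

ψ = 0.3727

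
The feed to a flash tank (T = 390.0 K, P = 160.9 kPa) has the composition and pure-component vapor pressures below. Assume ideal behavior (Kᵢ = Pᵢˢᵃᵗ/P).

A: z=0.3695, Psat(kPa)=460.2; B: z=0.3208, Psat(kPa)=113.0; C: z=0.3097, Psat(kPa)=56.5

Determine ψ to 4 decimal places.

Raoult's law: Kᵢ = Pᵢˢᵃᵗ/P = Pᵢˢᵃᵗ/160.9.
  K_A = 460.2/160.9 = 2.860162, K_B = 113.0/160.9 = 0.702300, K_C = 56.5/160.9 = 0.351150
Rachford–Rice: g(ψ) = Σ zᵢ(Kᵢ−1)/(1+ψ(Kᵢ−1)) = 0.
Feasibility: ΣzᵢKᵢ = 1.3909, Σzᵢ/Kᵢ = 1.4679 — both > 1, two phases present.
Newton iteration, ψ⁰ = 0.5:
  ψ = 0.5000: g = -0.05354, g' = -0.6681 → ψ = 0.4199
  ψ = 0.4199: g = 0.00058, g' = -0.6865 → ψ = 0.4207
Converged at ψ = 0.4207.

ψ = 0.4207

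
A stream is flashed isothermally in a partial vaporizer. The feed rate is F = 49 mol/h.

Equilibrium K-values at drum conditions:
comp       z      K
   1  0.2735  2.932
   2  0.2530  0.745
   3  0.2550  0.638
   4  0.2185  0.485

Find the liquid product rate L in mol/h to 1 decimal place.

Material balance + equilibrium reduce to Σ zᵢ(Kᵢ−1)/(1+ψ(Kᵢ−1)) = 0.
g(0) = ΣzᵢKᵢ − 1 = 0.2590 and g(1) = 1 − Σzᵢ/Kᵢ = -0.2831, so a root lies in (0, 1).
Newton–Raphson from ψ = 0.36:
  ψ = 0.3600: g = -0.00367, g' = -0.5066 → ψ = 0.3528
Converged at ψ = 0.3528.
Then V = ψ·F = 0.3528·49 = 17.3 mol/h and L = F − V = 31.7 mol/h.

L = 31.7 mol/h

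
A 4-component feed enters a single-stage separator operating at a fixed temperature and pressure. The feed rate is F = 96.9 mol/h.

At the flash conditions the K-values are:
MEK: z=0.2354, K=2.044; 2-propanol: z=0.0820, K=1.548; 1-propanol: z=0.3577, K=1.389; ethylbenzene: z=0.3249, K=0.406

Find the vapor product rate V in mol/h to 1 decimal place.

V = 57.7 mol/h

Newton iteration, β⁰ = 0.62:
  β = 0.6200: g = -0.01066, g' = -0.4307 → β = 0.5952
  β = 0.5952: g = -0.00011, g' = -0.4216 → β = 0.5950
Converged at β = 0.5950.
Then V = β·F = 0.5950·96.9 = 57.7 mol/h and L = F − V = 39.2 mol/h.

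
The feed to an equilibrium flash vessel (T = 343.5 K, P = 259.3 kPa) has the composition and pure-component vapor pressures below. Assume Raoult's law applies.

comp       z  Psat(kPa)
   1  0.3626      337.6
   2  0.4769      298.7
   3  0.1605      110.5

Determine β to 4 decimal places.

β = 0.7108

Raoult's law: Kᵢ = Pᵢˢᵃᵗ/P = Pᵢˢᵃᵗ/259.3.
  K_1 = 337.6/259.3 = 1.301967, K_2 = 298.7/259.3 = 1.151948, K_3 = 110.5/259.3 = 0.426147
Let β = V/F and solve Σ zᵢ(Kᵢ−1)/(1+β(Kᵢ−1)) = 0.
Feasibility: ΣzᵢKᵢ = 1.0899, Σzᵢ/Kᵢ = 1.0691 — both > 1, two phases present.
Iterate (Newton) starting at β = 0.5:
  β = 0.5000: g = 0.03331, g' = -0.1384 → β = 0.7407
  β = 0.7407: g = -0.00558, g' = -0.1909 → β = 0.7115
  β = 0.7115: g = -0.00013, g' = -0.1823 → β = 0.7108
Converged at β = 0.7108.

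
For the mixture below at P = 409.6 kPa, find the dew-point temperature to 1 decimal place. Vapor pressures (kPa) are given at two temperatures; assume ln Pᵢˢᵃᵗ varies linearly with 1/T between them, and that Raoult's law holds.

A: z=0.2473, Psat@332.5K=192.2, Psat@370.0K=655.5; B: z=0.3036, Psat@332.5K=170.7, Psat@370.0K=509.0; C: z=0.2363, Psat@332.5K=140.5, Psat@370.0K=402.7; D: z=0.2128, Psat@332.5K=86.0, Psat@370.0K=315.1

Dew-point temperature: Σzᵢ·P/Pᵢˢᵃᵗ(T) = 1. Interpolate ln Pᵢˢᵃᵗ = aᵢ + bᵢ/T.
  T = 332.5 K: ΣzᵢP/Pᵢˢᵃᵗ = 2.9579
  T = 370.0 K: ΣzᵢP/Pᵢˢᵃᵗ = 0.9158
  T = 351.2 K: ΣzᵢP/Pᵢˢᵃᵗ = 1.5955
  T = 360.6 K: ΣzᵢP/Pᵢˢᵃᵗ = 1.1997
  T = 365.3 K: ΣzᵢP/Pᵢˢᵃᵗ = 1.0463
  T = 367.6 K: ΣzᵢP/Pᵢˢᵃᵗ = 0.9798
Interpolating between 365.3 K and 367.6 K gives T ≈ 366.9 K.

T = 366.9 K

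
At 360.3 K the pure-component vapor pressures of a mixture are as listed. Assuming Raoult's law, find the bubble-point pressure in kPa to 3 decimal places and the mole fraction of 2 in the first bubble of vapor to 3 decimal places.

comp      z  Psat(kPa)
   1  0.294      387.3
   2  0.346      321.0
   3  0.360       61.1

Pbub = 246.928 kPa, y_2 = 0.450

At the bubble point ψ → 0, so ΣzᵢKᵢ = 1 with Kᵢ = Pᵢˢᵃᵗ/P ⇒ P = ΣzᵢPᵢˢᵃᵗ.
P = 0.294·387.3 + 0.346·321.0 + 0.360·61.1 = 246.928 kPa
yᵢ = zᵢPᵢˢᵃᵗ/P ⇒ y_2 = 0.346·321.0/246.928 = 0.450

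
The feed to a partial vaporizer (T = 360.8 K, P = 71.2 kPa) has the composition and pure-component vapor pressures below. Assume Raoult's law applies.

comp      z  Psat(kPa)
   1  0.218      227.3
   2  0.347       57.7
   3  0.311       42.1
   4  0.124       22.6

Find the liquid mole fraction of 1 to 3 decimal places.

Raoult's law: Kᵢ = Pᵢˢᵃᵗ/P = Pᵢˢᵃᵗ/71.2.
  K_1 = 227.3/71.2 = 3.19242, K_2 = 57.7/71.2 = 0.81039, K_3 = 42.1/71.2 = 0.59129, K_4 = 22.6/71.2 = 0.31742
Material balance + equilibrium reduce to Σ zᵢ(Kᵢ−1)/(1+ψ(Kᵢ−1)) = 0.
Feasibility: ΣzᵢKᵢ = 1.200, Σzᵢ/Kᵢ = 1.413 — both > 1, two phases present.
Iterate (Newton) starting at ψ = 0.5:
  ψ = 0.500: g = -0.1329, g' = -0.469 → ψ = 0.217
  ψ = 0.217: g = 0.0167, g' = -0.637 → ψ = 0.243
Converged at ψ = 0.243.
Compositions from xᵢ = zᵢ/(1+ψ(Kᵢ−1)), yᵢ = Kᵢxᵢ:
  1: x = 0.142, y = 0.454
  2: x = 0.364, y = 0.295
  3: x = 0.345, y = 0.204
  4: x = 0.149, y = 0.047

x_1 = 0.142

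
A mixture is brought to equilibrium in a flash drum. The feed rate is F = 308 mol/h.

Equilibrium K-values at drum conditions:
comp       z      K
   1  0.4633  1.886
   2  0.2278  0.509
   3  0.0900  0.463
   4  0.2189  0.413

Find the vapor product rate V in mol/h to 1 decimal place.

Rachford–Rice: g(β) = Σ zᵢ(Kᵢ−1)/(1+β(Kᵢ−1)) = 0.
g(0) = ΣzᵢKᵢ − 1 = 0.1218 and g(1) = 1 − Σzᵢ/Kᵢ = -0.4176, so a root lies in (0, 1).
Newton–Raphson from β = 0.5:
  β = 0.5000: g = -0.11172, g' = -0.4707 → β = 0.2627
  β = 0.2627: g = -0.00361, g' = -0.4523 → β = 0.2547
Converged at β = 0.2547.
Then V = β·F = 0.2547·308 = 78.4 mol/h and L = F − V = 229.6 mol/h.

V = 78.4 mol/h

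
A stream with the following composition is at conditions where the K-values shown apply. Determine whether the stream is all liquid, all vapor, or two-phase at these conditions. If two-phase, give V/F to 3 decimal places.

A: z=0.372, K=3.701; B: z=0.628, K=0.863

all vapor

ΣzᵢKᵢ = 1.919; Σzᵢ/Kᵢ = 0.828.
Since Σzᵢ/Kᵢ < 1 the mixture is above its dew point — single vapor phase.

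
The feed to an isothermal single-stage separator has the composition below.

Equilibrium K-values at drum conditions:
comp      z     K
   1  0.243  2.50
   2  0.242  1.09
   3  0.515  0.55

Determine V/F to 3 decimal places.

Rachford–Rice: g(V/F) = Σ zᵢ(Kᵢ−1)/(1+V/F(Kᵢ−1)) = 0.
g(0) = ΣzᵢKᵢ − 1 = 0.155 and g(1) = 1 − Σzᵢ/Kᵢ = -0.256, so a root lies in (0, 1).
Newton–Raphson from V/F = 0.67:
  V/F = 0.670: g = -0.1294, g' = -0.351 → V/F = 0.302
  V/F = 0.302: g = 0.0040, g' = -0.401 → V/F = 0.312
Converged at V/F = 0.312.

V/F = 0.312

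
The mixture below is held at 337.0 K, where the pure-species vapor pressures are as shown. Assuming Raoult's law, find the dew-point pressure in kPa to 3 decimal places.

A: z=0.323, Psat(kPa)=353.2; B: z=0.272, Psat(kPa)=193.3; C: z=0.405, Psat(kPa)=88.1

At the dew point ψ → 1, so Σzᵢ/Kᵢ = 1 with Kᵢ = Pᵢˢᵃᵗ/P ⇒ 1/P = Σzᵢ/Pᵢˢᵃᵗ.
1/P = 0.323/353.2 + 0.272/193.3 + 0.405/88.1 = 0.006919 ⇒ P = 144.536 kPa

Pdew = 144.536 kPa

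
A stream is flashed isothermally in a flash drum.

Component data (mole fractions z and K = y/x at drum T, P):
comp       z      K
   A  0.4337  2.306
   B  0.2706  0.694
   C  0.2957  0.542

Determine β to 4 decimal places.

β = 0.6767

Newton–Raphson from β = 0.4:
  β = 0.4000: g = 0.11189, g' = -0.4450 → β = 0.6514
  β = 0.6514: g = 0.00961, g' = -0.3815 → β = 0.6766
  β = 0.6766: g = 0.00003, g' = -0.3790 → β = 0.6767
Converged at β = 0.6767.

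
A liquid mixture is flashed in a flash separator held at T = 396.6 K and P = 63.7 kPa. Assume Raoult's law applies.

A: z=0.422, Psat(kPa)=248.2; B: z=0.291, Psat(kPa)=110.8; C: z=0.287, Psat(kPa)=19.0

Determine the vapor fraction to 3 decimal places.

Raoult's law: Kᵢ = Pᵢˢᵃᵗ/P = Pᵢˢᵃᵗ/63.7.
  K_A = 248.2/63.7 = 3.89639, K_B = 110.8/63.7 = 1.73940, K_C = 19.0/63.7 = 0.29827
Let ψ = V/F and solve Σ zᵢ(Kᵢ−1)/(1+ψ(Kᵢ−1)) = 0.
Check two-phase: ΣzᵢKᵢ = 2.236 > 1 and Σzᵢ/Kᵢ = 1.238 > 1, so g(0) = 1.236 > 0 and g(1) = -0.238 < 0.
Newton iteration, ψ⁰ = 0.62:
  ψ = 0.620: g = 0.2282, g' = -0.971 → ψ = 0.855
  ψ = 0.855: g = -0.0202, g' = -1.236 → ψ = 0.839
Converged at ψ = 0.839.

ψ = 0.839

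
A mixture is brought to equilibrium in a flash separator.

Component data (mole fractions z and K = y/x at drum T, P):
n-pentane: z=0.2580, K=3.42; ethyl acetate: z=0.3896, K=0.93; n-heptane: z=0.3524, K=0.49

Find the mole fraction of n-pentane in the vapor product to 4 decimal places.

y_n-pentane = 0.3875

Newton iteration, ψ⁰ = 0.44:
  ψ = 0.4400: g = 0.04252, g' = -0.5088 → ψ = 0.5236
  ψ = 0.5236: g = 0.00190, g' = -0.4667 → ψ = 0.5276
Converged at ψ = 0.5277.
Compositions from xᵢ = zᵢ/(1+ψ(Kᵢ−1)), yᵢ = Kᵢxᵢ:
  n-pentane: x = 0.1133, y = 0.3875
  ethyl acetate: x = 0.4045, y = 0.3762
  n-heptane: x = 0.4821, y = 0.2363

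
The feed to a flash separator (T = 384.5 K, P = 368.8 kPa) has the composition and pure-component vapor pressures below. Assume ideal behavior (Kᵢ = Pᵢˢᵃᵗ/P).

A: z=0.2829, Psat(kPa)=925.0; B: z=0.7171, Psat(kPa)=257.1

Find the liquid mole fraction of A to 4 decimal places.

x_A = 0.1672

Raoult's law: Kᵢ = Pᵢˢᵃᵗ/P = Pᵢˢᵃᵗ/368.8.
  K_A = 925.0/368.8 = 2.508134, K_B = 257.1/368.8 = 0.697126
Rachford–Rice: g(ψ) = Σ zᵢ(Kᵢ−1)/(1+ψ(Kᵢ−1)) = 0.
g(0) = ΣzᵢKᵢ − 1 = 0.2095 and g(1) = 1 − Σzᵢ/Kᵢ = -0.1414, so a root lies in (0, 1).
Binary case is linear: z₁(K₁−1)(1+ψ(K₂−1)) + z₂(K₂−1)(1+ψ(K₁−1)) = 0
⇒ ψ = [z₁(K₁−1)+z₂(K₂−1)] / [−(K₁−1)(K₂−1)] = 0.20946/0.45678 = 0.4586
Compositions from xᵢ = zᵢ/(1+ψ(Kᵢ−1)), yᵢ = Kᵢxᵢ:
  A: x = 0.1672, y = 0.4195
  B: x = 0.8328, y = 0.5805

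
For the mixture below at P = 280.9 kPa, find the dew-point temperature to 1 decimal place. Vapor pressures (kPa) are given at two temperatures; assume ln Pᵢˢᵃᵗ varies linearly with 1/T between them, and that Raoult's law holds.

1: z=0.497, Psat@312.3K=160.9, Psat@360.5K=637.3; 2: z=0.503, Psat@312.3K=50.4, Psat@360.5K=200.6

T = 357.3 K

Dew-point temperature: Σzᵢ·P/Pᵢˢᵃᵗ(T) = 1. Interpolate ln Pᵢˢᵃᵗ = aᵢ + bᵢ/T.
  T = 312.3 K: ΣzᵢP/Pᵢˢᵃᵗ = 3.6711
  T = 360.5 K: ΣzᵢP/Pᵢˢᵃᵗ = 0.9234
  T = 336.4 K: ΣzᵢP/Pᵢˢᵃᵗ = 1.7524
  T = 348.4 K: ΣzᵢP/Pᵢˢᵃᵗ = 1.2597
  T = 354.4 K: ΣzᵢP/Pᵢˢᵃᵗ = 1.0771
  T = 357.4 K: ΣzᵢP/Pᵢˢᵃᵗ = 0.9979
  T = 355.9 K: ΣzᵢP/Pᵢˢᵃᵗ = 1.0366
Interpolating between 355.9 K and 357.4 K gives T ≈ 357.3 K.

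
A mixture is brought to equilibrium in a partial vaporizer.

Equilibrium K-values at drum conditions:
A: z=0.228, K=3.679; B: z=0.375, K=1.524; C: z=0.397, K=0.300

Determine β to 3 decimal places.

β = 0.487

Newton–Raphson from β = 0.5:
  β = 0.500: g = -0.0107, g' = -0.824 → β = 0.487
Converged at β = 0.487.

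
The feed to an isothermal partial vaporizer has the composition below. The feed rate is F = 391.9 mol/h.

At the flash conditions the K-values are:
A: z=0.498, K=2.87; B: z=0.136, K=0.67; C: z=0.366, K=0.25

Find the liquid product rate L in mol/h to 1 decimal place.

Let ψ = V/F and solve Σ zᵢ(Kᵢ−1)/(1+ψ(Kᵢ−1)) = 0.
Check two-phase: ΣzᵢKᵢ = 1.612 > 1 and Σzᵢ/Kᵢ = 1.841 > 1, so g(0) = 0.612 > 0 and g(1) = -0.841 < 0.
Iterate (Newton) starting at ψ = 0.57:
  ψ = 0.570: g = -0.0840, g' = -1.059 → ψ = 0.491
  ψ = 0.491: g = -0.0022, g' = -1.010 → ψ = 0.488
Converged at ψ = 0.488.
Then V = ψ·F = 0.4885·391.9 = 191.4 mol/h and L = F − V = 200.5 mol/h.

L = 200.5 mol/h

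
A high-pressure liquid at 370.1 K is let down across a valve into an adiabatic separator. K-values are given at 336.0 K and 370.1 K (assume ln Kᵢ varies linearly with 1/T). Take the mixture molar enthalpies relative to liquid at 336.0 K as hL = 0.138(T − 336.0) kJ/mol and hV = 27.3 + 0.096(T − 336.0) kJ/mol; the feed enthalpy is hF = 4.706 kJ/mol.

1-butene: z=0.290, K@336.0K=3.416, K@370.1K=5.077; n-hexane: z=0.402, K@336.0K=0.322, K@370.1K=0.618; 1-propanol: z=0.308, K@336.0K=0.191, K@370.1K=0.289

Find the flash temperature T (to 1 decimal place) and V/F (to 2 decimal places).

Adiabatic flash: solve Rachford–Rice at each trial T, then check hF = ψ·hV(T) + (1−ψ)·hL(T).
  T = 336.0 K: K = (3.416, 0.322, 0.191), RR gives ψ = 0.101, H_out = 2.744 kJ/mol
  T = 370.1 K: K = (5.077, 0.618, 0.289), RR gives ψ = 0.366, H_out = 14.171 kJ/mol
  T = 353.1 K: K = (4.207, 0.454, 0.237), RR gives ψ = 0.229, H_out = 8.458 kJ/mol
  T = 344.6 K: K = (3.803, 0.384, 0.214), RR gives ψ = 0.166, H_out = 5.667 kJ/mol
  T = 340.3 K: K = (3.607, 0.352, 0.202), RR gives ψ = 0.134, H_out = 4.226 kJ/mol
  T = 342.5 K: K = (3.707, 0.368, 0.208), RR gives ψ = 0.151, H_out = 4.967 kJ/mol
Linear interpolation between T = 340.3 (H_out = 4.226) and T = 342.5 (H_out = 4.967) on hF = 4.706 gives T ≈ 341.7 K, at which ψ = 0.14.

T = 341.7 K, V/F = 0.14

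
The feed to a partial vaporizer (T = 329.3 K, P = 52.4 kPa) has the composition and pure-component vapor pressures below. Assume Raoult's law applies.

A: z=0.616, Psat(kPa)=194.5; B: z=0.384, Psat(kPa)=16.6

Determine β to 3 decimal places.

β = 0.760

Raoult's law: Kᵢ = Pᵢˢᵃᵗ/P = Pᵢˢᵃᵗ/52.4.
  K_A = 194.5/52.4 = 3.71183, K_B = 16.6/52.4 = 0.31679
Material balance + equilibrium reduce to Σ zᵢ(Kᵢ−1)/(1+β(Kᵢ−1)) = 0.
Feasibility: ΣzᵢKᵢ = 2.408, Σzᵢ/Kᵢ = 1.378 — both > 1, two phases present.
Binary case is linear: z₁(K₁−1)(1+β(K₂−1)) + z₂(K₂−1)(1+β(K₁−1)) = 0
⇒ β = [z₁(K₁−1)+z₂(K₂−1)] / [−(K₁−1)(K₂−1)] = 1.4081/1.8527 = 0.760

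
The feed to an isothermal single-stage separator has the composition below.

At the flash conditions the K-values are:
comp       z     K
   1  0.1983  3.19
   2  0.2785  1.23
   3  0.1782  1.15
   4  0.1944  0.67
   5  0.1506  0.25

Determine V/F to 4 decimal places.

Newton iteration, V/F⁰ = 0.5:
  V/F = 0.5000: g = 0.03206, g' = -0.4792 → V/F = 0.5669
  V/F = 0.5669: g = -0.00036, g' = -0.4926 → V/F = 0.5662
Converged at V/F = 0.5662.

V/F = 0.5662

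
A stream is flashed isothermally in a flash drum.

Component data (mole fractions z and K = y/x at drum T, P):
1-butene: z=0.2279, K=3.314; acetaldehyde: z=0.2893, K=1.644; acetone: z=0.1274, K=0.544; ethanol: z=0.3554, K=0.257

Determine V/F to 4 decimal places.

Rachford–Rice: g(V/F) = Σ zᵢ(Kᵢ−1)/(1+V/F(Kᵢ−1)) = 0.
Check two-phase: ΣzᵢKᵢ = 1.3915 > 1 and Σzᵢ/Kᵢ = 1.8618 > 1, so g(0) = 0.3915 > 0 and g(1) = -0.8618 < 0.
Newton–Raphson from V/F = 0.36:
  V/F = 0.3600: g = 0.00895, g' = -0.8458 → V/F = 0.3706
Converged at V/F = 0.3706.

V/F = 0.3706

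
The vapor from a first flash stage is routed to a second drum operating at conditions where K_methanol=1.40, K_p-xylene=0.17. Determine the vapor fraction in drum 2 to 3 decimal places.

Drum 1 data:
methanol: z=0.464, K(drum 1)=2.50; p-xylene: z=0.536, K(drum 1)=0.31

V/F (drum 2) = 0.418

Drum 1:
Newton–Raphson from ψ₁ = 0.48:
  ψ₁ = 0.480: g = -0.1483, g' = -0.923 → ψ₁ = 0.319
  ψ₁ = 0.319: g = -0.0038, g' = -0.897 → ψ₁ = 0.315
Converged at ψ₁ = 0.315.
Drum-1 compositions:
  methanol: x = 0.315, y = 0.788
  p-xylene: x = 0.685, y = 0.212
Drum-2 feed = drum-1 vapor: z₂ = (0.7877, 0.2123).
Drum 2:
Rachford–Rice: g(ψ₂) = Σ zᵢ(Kᵢ−1)/(1+ψ₂(Kᵢ−1)) = 0.
Check two-phase: ΣzᵢKᵢ = 1.139 > 1 and Σzᵢ/Kᵢ = 1.812 > 1, so g(0) = 0.139 > 0 and g(1) = -0.812 < 0.
Newton iteration, ψ₂⁰ = 0.65:
  ψ₂ = 0.650: g = -0.1326, g' = -0.769 → ψ₂ = 0.478
  ψ₂ = 0.478: g = -0.0274, g' = -0.490 → ψ₂ = 0.422
  ψ₂ = 0.422: g = -0.0015, g' = -0.438 → ψ₂ = 0.418
Converged at ψ₂ = 0.418.
  methanol: x = 0.675, y = 0.945
  p-xylene: x = 0.325, y = 0.055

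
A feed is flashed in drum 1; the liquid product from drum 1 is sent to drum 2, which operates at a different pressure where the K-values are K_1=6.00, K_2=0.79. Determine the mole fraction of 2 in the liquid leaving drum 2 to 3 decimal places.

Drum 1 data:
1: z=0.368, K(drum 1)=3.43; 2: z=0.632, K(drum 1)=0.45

x_2 (drum 2) = 0.960

Drum 1:
Newton–Raphson from ψ₁ = 0.65:
  ψ₁ = 0.650: g = -0.1943, g' = -0.790 → ψ₁ = 0.404
  ψ₁ = 0.404: g = 0.0044, g' = -0.869 → ψ₁ = 0.409
Converged at ψ₁ = 0.409.
Drum-1 compositions:
  1: x = 0.185, y = 0.633
  2: x = 0.815, y = 0.367
Drum-2 feed = drum-1 liquid: z₂ = (0.1846, 0.8154).
Drum 2:
Material balance + equilibrium reduce to Σ zᵢ(Kᵢ−1)/(1+ψ₂(Kᵢ−1)) = 0.
Check two-phase: ΣzᵢKᵢ = 1.752 > 1 and Σzᵢ/Kᵢ = 1.063 > 1, so g(0) = 0.752 > 0 and g(1) = -0.063 < 0.
Newton–Raphson from ψ₂ = 0.5:
  ψ₂ = 0.500: g = 0.0723, g' = -0.422 → ψ₂ = 0.672
  ψ₂ = 0.672: g = 0.0124, g' = -0.292 → ψ₂ = 0.714
  ψ₂ = 0.714: g = 0.0005, g' = -0.271 → ψ₂ = 0.716
Converged at ψ₂ = 0.716.
  1: x = 0.040, y = 0.242
  2: x = 0.960, y = 0.758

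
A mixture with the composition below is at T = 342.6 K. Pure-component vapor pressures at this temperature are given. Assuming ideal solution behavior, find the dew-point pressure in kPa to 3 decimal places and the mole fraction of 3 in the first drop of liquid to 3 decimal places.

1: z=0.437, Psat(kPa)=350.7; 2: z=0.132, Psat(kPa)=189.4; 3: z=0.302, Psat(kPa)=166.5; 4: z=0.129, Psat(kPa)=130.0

At the dew point ψ → 1, so Σzᵢ/Kᵢ = 1 with Kᵢ = Pᵢˢᵃᵗ/P ⇒ 1/P = Σzᵢ/Pᵢˢᵃᵗ.
1/P = 0.437/350.7 + 0.132/189.4 + 0.302/166.5 + 0.129/130.0 = 0.004749 ⇒ P = 210.565 kPa
xᵢ = zᵢP/Pᵢˢᵃᵗ ⇒ x_3 = 0.302·210.565/166.5 = 0.382

Pdew = 210.565 kPa, x_3 = 0.382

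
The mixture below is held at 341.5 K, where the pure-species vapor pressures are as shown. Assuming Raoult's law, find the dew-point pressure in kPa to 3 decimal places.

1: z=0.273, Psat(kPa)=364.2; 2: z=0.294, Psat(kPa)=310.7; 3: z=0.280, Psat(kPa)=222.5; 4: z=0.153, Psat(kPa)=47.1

Pdew = 161.221 kPa

At the dew point ψ → 1, so Σzᵢ/Kᵢ = 1 with Kᵢ = Pᵢˢᵃᵗ/P ⇒ 1/P = Σzᵢ/Pᵢˢᵃᵗ.
1/P = 0.273/364.2 + 0.294/310.7 + 0.280/222.5 + 0.153/47.1 = 0.006203 ⇒ P = 161.221 kPa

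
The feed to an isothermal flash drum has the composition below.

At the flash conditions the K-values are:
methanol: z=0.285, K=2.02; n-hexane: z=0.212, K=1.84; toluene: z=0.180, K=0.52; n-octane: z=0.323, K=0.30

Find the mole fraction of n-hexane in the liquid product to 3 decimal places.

x_n-hexane = 0.174

Newton iteration, β⁰ = 0.45:
  β = 0.450: g = -0.1118, g' = -0.623 → β = 0.271
  β = 0.271: g = -0.0053, g' = -0.577 → β = 0.261
Converged at β = 0.261.
Compositions from xᵢ = zᵢ/(1+β(Kᵢ−1)), yᵢ = Kᵢxᵢ:
  methanol: x = 0.225, y = 0.455
  n-hexane: x = 0.174, y = 0.320
  toluene: x = 0.206, y = 0.107
  n-octane: x = 0.395, y = 0.119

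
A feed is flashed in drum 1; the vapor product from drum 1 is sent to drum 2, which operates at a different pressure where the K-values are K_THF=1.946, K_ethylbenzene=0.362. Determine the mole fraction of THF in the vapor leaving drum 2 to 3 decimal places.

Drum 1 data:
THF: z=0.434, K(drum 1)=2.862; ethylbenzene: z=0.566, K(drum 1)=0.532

Drum 1:
Binary case is linear: z₁(K₁−1)(1+ψ₁(K₂−1)) + z₂(K₂−1)(1+ψ₁(K₁−1)) = 0
⇒ ψ₁ = [z₁(K₁−1)+z₂(K₂−1)] / [−(K₁−1)(K₂−1)] = 0.5432/0.8714 = 0.623
Drum-1 compositions:
  THF: x = 0.201, y = 0.575
  ethylbenzene: x = 0.799, y = 0.425
Drum-2 feed = drum-1 vapor: z₂ = (0.5749, 0.4251).
Drum 2:
Rachford–Rice: g(ψ₂) = Σ zᵢ(Kᵢ−1)/(1+ψ₂(Kᵢ−1)) = 0.
g(0) = ΣzᵢKᵢ − 1 = 0.273 and g(1) = 1 − Σzᵢ/Kᵢ = -0.470, so a root lies in (0, 1).
Iterate (Newton) starting at ψ₂ = 0.5:
  ψ₂ = 0.500: g = -0.0291, g' = -0.610 → ψ₂ = 0.452
Converged at ψ₂ = 0.452.
  THF: x = 0.403, y = 0.784
  ethylbenzene: x = 0.597, y = 0.216

y_THF (drum 2) = 0.784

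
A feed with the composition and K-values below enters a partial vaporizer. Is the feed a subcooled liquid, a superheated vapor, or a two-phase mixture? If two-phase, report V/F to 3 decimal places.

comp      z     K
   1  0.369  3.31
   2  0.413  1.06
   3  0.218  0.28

two-phase, V/F = 0.743

ΣzᵢKᵢ = 1.720; Σzᵢ/Kᵢ = 1.280.
Both exceed 1, so a two-phase solution exists.
Rachford–Rice: g(ψ) = Σ zᵢ(Kᵢ−1)/(1+ψ(Kᵢ−1)) = 0.
Newton–Raphson from ψ = 0.61:
  ψ = 0.610: g = 0.0978, g' = -0.700 → ψ = 0.750
  ψ = 0.750: g = -0.0054, g' = -0.799 → ψ = 0.743
Converged at ψ = 0.743.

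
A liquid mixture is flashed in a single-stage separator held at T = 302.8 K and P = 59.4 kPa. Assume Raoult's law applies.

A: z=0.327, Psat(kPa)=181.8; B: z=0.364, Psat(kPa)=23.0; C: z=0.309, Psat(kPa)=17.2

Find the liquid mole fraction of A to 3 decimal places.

x_A = 0.242

Raoult's law: Kᵢ = Pᵢˢᵃᵗ/P = Pᵢˢᵃᵗ/59.4.
  K_A = 181.8/59.4 = 3.06061, K_B = 23.0/59.4 = 0.38721, K_C = 17.2/59.4 = 0.28956
Material balance + equilibrium reduce to Σ zᵢ(Kᵢ−1)/(1+V/F(Kᵢ−1)) = 0.
Feasibility: ΣzᵢKᵢ = 1.231, Σzᵢ/Kᵢ = 2.114 — both > 1, two phases present.
Newton–Raphson from V/F = 0.5:
  V/F = 0.500: g = -0.3302, g' = -0.996 → V/F = 0.169
  V/F = 0.169: g = 0.0020, g' = -1.136 → V/F = 0.170
Converged at V/F = 0.170.
Compositions from xᵢ = zᵢ/(1+V/F(Kᵢ−1)), yᵢ = Kᵢxᵢ:
  A: x = 0.242, y = 0.741
  B: x = 0.406, y = 0.157
  C: x = 0.352, y = 0.102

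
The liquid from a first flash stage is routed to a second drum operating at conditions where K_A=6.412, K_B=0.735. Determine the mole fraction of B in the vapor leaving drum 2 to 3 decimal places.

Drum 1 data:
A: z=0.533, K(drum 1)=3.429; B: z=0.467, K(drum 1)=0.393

Drum 1:
Let ψ₁ = V/F and solve Σ zᵢ(Kᵢ−1)/(1+ψ₁(Kᵢ−1)) = 0.
Feasibility: ΣzᵢKᵢ = 2.011, Σzᵢ/Kᵢ = 1.344 — both > 1, two phases present.
Newton iteration, ψ₁⁰ = 0.64:
  ψ₁ = 0.640: g = 0.0433, g' = -0.942 → ψ₁ = 0.686
Converged at ψ₁ = 0.686.
Drum-1 compositions:
  A: x = 0.200, y = 0.686
  B: x = 0.800, y = 0.314
Drum-2 feed = drum-1 liquid: z₂ = (0.1999, 0.8001).
Drum 2:
Let ψ₂ = V/F and solve Σ zᵢ(Kᵢ−1)/(1+ψ₂(Kᵢ−1)) = 0.
Feasibility: ΣzᵢKᵢ = 1.870, Σzᵢ/Kᵢ = 1.120 — both > 1, two phases present.
Binary case is linear: z₁(K₁−1)(1+ψ₂(K₂−1)) + z₂(K₂−1)(1+ψ₂(K₁−1)) = 0
⇒ ψ₂ = [z₁(K₁−1)+z₂(K₂−1)] / [−(K₁−1)(K₂−1)] = 0.8700/1.4342 = 0.607
  A: x = 0.047, y = 0.299
  B: x = 0.953, y = 0.701

y_B (drum 2) = 0.701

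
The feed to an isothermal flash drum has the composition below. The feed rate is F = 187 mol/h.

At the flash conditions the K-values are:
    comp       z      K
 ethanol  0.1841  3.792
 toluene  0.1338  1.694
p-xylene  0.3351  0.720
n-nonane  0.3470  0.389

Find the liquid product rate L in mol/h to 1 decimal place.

Let β = V/F and solve Σ zᵢ(Kᵢ−1)/(1+β(Kᵢ−1)) = 0.
g(0) = ΣzᵢKᵢ − 1 = 0.3010 and g(1) = 1 − Σzᵢ/Kᵢ = -0.4850, so a root lies in (0, 1).
Newton–Raphson from β = 0.46:
  β = 0.4600: g = -0.10720, g' = -0.5973 → β = 0.2805
  β = 0.2805: g = 0.00827, g' = -0.7161 → β = 0.2921
  β = 0.2921: g = 0.00008, g' = -0.7031 → β = 0.2922
Converged at β = 0.2922.
Then V = β·F = 0.2922·187 = 54.6 mol/h and L = F − V = 132.4 mol/h.

L = 132.4 mol/h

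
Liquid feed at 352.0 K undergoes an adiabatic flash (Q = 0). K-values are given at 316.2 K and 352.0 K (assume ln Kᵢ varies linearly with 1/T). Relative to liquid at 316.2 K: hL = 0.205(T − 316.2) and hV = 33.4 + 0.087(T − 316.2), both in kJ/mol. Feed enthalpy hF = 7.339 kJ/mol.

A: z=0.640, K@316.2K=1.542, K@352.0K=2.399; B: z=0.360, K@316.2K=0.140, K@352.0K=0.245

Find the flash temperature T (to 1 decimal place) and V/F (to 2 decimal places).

Adiabatic flash: solve Rachford–Rice at each trial T, then check hF = ψ·hV(T) + (1−ψ)·hL(T).
  T = 316.2 K: K = (1.542, 0.140), RR gives ψ = 0.080, H_out = 2.671 kJ/mol
  T = 352.0 K: K = (2.399, 0.245), RR gives ψ = 0.590, H_out = 24.563 kJ/mol
  T = 334.1 K: K = (1.946, 0.188), RR gives ψ = 0.408, H_out = 16.426 kJ/mol
  T = 325.1 K: K = (1.737, 0.163), RR gives ψ = 0.276, H_out = 10.747 kJ/mol
  T = 320.6 K: K = (1.637, 0.151), RR gives ψ = 0.188, H_out = 7.098 kJ/mol
  T = 322.9 K: K = (1.688, 0.157), RR gives ψ = 0.235, H_out = 9.053 kJ/mol
Linear interpolation between T = 320.6 (H_out = 7.098) and T = 322.9 (H_out = 9.053) on hF = 7.339 gives T ≈ 320.9 K, at which ψ = 0.19.

T = 320.9 K, V/F = 0.19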